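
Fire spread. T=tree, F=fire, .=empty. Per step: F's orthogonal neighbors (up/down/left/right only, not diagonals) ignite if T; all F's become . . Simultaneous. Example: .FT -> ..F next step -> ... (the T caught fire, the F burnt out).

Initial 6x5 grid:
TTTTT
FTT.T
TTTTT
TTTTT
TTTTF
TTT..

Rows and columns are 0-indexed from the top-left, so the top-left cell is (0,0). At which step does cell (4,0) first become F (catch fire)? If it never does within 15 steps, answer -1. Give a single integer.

Step 1: cell (4,0)='T' (+5 fires, +2 burnt)
Step 2: cell (4,0)='T' (+7 fires, +5 burnt)
Step 3: cell (4,0)='F' (+9 fires, +7 burnt)
  -> target ignites at step 3
Step 4: cell (4,0)='.' (+4 fires, +9 burnt)
Step 5: cell (4,0)='.' (+0 fires, +4 burnt)
  fire out at step 5

3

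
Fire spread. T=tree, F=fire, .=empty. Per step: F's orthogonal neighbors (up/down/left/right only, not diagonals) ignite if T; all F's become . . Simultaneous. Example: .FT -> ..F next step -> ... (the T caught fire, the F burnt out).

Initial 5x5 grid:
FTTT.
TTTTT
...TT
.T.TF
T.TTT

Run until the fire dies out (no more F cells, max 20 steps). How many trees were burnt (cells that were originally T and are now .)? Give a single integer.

Step 1: +5 fires, +2 burnt (F count now 5)
Step 2: +5 fires, +5 burnt (F count now 5)
Step 3: +4 fires, +5 burnt (F count now 4)
Step 4: +0 fires, +4 burnt (F count now 0)
Fire out after step 4
Initially T: 16, now '.': 23
Total burnt (originally-T cells now '.'): 14

Answer: 14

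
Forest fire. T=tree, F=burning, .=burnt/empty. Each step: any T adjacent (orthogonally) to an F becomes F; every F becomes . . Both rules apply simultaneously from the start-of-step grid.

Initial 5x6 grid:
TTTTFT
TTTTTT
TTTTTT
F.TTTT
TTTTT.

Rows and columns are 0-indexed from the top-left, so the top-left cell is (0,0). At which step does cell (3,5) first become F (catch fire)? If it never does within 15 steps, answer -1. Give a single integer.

Step 1: cell (3,5)='T' (+5 fires, +2 burnt)
Step 2: cell (3,5)='T' (+7 fires, +5 burnt)
Step 3: cell (3,5)='T' (+9 fires, +7 burnt)
Step 4: cell (3,5)='F' (+5 fires, +9 burnt)
  -> target ignites at step 4
Step 5: cell (3,5)='.' (+0 fires, +5 burnt)
  fire out at step 5

4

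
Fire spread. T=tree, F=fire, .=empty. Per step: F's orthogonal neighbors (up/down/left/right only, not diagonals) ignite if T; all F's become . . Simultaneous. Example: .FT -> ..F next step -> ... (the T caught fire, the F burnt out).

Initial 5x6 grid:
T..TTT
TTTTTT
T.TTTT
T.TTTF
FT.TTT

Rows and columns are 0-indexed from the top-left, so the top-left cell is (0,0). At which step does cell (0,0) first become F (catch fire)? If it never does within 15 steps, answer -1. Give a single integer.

Step 1: cell (0,0)='T' (+5 fires, +2 burnt)
Step 2: cell (0,0)='T' (+5 fires, +5 burnt)
Step 3: cell (0,0)='T' (+6 fires, +5 burnt)
Step 4: cell (0,0)='F' (+5 fires, +6 burnt)
  -> target ignites at step 4
Step 5: cell (0,0)='.' (+2 fires, +5 burnt)
Step 6: cell (0,0)='.' (+0 fires, +2 burnt)
  fire out at step 6

4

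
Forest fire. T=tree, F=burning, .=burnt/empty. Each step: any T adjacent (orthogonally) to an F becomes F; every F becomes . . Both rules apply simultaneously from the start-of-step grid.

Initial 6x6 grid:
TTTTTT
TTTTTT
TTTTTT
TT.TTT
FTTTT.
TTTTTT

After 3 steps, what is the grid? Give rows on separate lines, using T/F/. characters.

Step 1: 3 trees catch fire, 1 burn out
  TTTTTT
  TTTTTT
  TTTTTT
  FT.TTT
  .FTTT.
  FTTTTT
Step 2: 4 trees catch fire, 3 burn out
  TTTTTT
  TTTTTT
  FTTTTT
  .F.TTT
  ..FTT.
  .FTTTT
Step 3: 4 trees catch fire, 4 burn out
  TTTTTT
  FTTTTT
  .FTTTT
  ...TTT
  ...FT.
  ..FTTT

TTTTTT
FTTTTT
.FTTTT
...TTT
...FT.
..FTTT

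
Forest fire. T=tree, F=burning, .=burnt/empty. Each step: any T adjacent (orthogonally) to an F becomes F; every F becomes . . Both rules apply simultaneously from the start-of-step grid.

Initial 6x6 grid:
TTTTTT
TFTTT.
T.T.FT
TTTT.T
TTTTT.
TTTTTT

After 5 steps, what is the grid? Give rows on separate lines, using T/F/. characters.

Step 1: 5 trees catch fire, 2 burn out
  TFTTTT
  F.FTF.
  T.T..F
  TTTT.T
  TTTTT.
  TTTTTT
Step 2: 7 trees catch fire, 5 burn out
  F.FTFT
  ...F..
  F.F...
  TTTT.F
  TTTTT.
  TTTTTT
Step 3: 4 trees catch fire, 7 burn out
  ...F.F
  ......
  ......
  FTFT..
  TTTTT.
  TTTTTT
Step 4: 4 trees catch fire, 4 burn out
  ......
  ......
  ......
  .F.F..
  FTFTT.
  TTTTTT
Step 5: 4 trees catch fire, 4 burn out
  ......
  ......
  ......
  ......
  .F.FT.
  FTFTTT

......
......
......
......
.F.FT.
FTFTTT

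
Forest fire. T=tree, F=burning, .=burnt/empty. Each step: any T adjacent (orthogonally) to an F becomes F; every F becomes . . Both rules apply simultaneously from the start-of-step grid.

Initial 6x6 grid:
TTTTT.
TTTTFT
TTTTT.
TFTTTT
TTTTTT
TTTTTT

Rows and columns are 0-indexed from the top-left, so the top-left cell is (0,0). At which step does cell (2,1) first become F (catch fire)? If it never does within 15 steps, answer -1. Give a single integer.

Step 1: cell (2,1)='F' (+8 fires, +2 burnt)
  -> target ignites at step 1
Step 2: cell (2,1)='.' (+11 fires, +8 burnt)
Step 3: cell (2,1)='.' (+8 fires, +11 burnt)
Step 4: cell (2,1)='.' (+4 fires, +8 burnt)
Step 5: cell (2,1)='.' (+1 fires, +4 burnt)
Step 6: cell (2,1)='.' (+0 fires, +1 burnt)
  fire out at step 6

1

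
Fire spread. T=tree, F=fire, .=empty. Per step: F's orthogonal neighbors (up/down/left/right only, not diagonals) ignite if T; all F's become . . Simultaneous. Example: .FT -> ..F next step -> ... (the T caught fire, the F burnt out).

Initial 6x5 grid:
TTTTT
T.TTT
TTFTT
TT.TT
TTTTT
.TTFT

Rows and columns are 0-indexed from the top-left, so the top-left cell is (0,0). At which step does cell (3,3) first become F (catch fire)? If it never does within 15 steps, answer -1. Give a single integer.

Step 1: cell (3,3)='T' (+6 fires, +2 burnt)
Step 2: cell (3,3)='F' (+9 fires, +6 burnt)
  -> target ignites at step 2
Step 3: cell (3,3)='.' (+7 fires, +9 burnt)
Step 4: cell (3,3)='.' (+3 fires, +7 burnt)
Step 5: cell (3,3)='.' (+0 fires, +3 burnt)
  fire out at step 5

2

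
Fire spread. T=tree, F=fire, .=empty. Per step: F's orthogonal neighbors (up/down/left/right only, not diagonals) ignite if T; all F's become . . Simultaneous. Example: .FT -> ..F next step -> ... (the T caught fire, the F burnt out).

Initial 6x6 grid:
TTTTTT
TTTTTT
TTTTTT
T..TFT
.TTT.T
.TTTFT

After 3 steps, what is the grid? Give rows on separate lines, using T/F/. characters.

Step 1: 5 trees catch fire, 2 burn out
  TTTTTT
  TTTTTT
  TTTTFT
  T..F.F
  .TTT.T
  .TTF.F
Step 2: 6 trees catch fire, 5 burn out
  TTTTTT
  TTTTFT
  TTTF.F
  T.....
  .TTF.F
  .TF...
Step 3: 6 trees catch fire, 6 burn out
  TTTTFT
  TTTF.F
  TTF...
  T.....
  .TF...
  .F....

TTTTFT
TTTF.F
TTF...
T.....
.TF...
.F....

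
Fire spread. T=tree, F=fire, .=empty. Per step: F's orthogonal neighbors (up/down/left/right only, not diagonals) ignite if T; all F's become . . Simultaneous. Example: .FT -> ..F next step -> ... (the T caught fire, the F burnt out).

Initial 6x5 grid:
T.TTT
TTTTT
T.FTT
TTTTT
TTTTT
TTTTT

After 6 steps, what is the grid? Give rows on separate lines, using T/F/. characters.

Step 1: 3 trees catch fire, 1 burn out
  T.TTT
  TTFTT
  T..FT
  TTFTT
  TTTTT
  TTTTT
Step 2: 7 trees catch fire, 3 burn out
  T.FTT
  TF.FT
  T...F
  TF.FT
  TTFTT
  TTTTT
Step 3: 8 trees catch fire, 7 burn out
  T..FT
  F...F
  T....
  F...F
  TF.FT
  TTFTT
Step 4: 7 trees catch fire, 8 burn out
  F...F
  .....
  F....
  .....
  F...F
  TF.FT
Step 5: 2 trees catch fire, 7 burn out
  .....
  .....
  .....
  .....
  .....
  F...F
Step 6: 0 trees catch fire, 2 burn out
  .....
  .....
  .....
  .....
  .....
  .....

.....
.....
.....
.....
.....
.....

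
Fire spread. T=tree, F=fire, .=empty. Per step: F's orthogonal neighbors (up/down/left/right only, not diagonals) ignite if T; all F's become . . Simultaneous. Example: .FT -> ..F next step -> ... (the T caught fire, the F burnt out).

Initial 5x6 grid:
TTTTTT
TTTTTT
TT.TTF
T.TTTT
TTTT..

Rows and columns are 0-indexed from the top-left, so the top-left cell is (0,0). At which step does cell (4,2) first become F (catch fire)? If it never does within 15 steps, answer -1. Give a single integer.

Step 1: cell (4,2)='T' (+3 fires, +1 burnt)
Step 2: cell (4,2)='T' (+4 fires, +3 burnt)
Step 3: cell (4,2)='T' (+3 fires, +4 burnt)
Step 4: cell (4,2)='T' (+4 fires, +3 burnt)
Step 5: cell (4,2)='F' (+3 fires, +4 burnt)
  -> target ignites at step 5
Step 6: cell (4,2)='.' (+4 fires, +3 burnt)
Step 7: cell (4,2)='.' (+3 fires, +4 burnt)
Step 8: cell (4,2)='.' (+1 fires, +3 burnt)
Step 9: cell (4,2)='.' (+0 fires, +1 burnt)
  fire out at step 9

5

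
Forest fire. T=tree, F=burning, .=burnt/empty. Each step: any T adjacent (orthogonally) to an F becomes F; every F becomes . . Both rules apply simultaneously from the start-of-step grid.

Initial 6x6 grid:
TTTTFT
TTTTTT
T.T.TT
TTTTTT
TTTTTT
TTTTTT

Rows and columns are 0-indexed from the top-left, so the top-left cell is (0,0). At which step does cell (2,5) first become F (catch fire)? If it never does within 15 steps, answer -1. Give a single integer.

Step 1: cell (2,5)='T' (+3 fires, +1 burnt)
Step 2: cell (2,5)='T' (+4 fires, +3 burnt)
Step 3: cell (2,5)='F' (+4 fires, +4 burnt)
  -> target ignites at step 3
Step 4: cell (2,5)='.' (+6 fires, +4 burnt)
Step 5: cell (2,5)='.' (+5 fires, +6 burnt)
Step 6: cell (2,5)='.' (+5 fires, +5 burnt)
Step 7: cell (2,5)='.' (+3 fires, +5 burnt)
Step 8: cell (2,5)='.' (+2 fires, +3 burnt)
Step 9: cell (2,5)='.' (+1 fires, +2 burnt)
Step 10: cell (2,5)='.' (+0 fires, +1 burnt)
  fire out at step 10

3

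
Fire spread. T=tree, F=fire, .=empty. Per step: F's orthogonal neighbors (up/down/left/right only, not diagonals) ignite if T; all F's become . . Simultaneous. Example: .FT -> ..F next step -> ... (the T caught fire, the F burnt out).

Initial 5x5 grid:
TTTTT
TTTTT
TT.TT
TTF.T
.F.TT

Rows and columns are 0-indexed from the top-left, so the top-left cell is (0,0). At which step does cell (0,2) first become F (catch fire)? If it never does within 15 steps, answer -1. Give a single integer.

Step 1: cell (0,2)='T' (+1 fires, +2 burnt)
Step 2: cell (0,2)='T' (+2 fires, +1 burnt)
Step 3: cell (0,2)='T' (+2 fires, +2 burnt)
Step 4: cell (0,2)='T' (+3 fires, +2 burnt)
Step 5: cell (0,2)='F' (+3 fires, +3 burnt)
  -> target ignites at step 5
Step 6: cell (0,2)='.' (+3 fires, +3 burnt)
Step 7: cell (0,2)='.' (+2 fires, +3 burnt)
Step 8: cell (0,2)='.' (+1 fires, +2 burnt)
Step 9: cell (0,2)='.' (+1 fires, +1 burnt)
Step 10: cell (0,2)='.' (+1 fires, +1 burnt)
Step 11: cell (0,2)='.' (+0 fires, +1 burnt)
  fire out at step 11

5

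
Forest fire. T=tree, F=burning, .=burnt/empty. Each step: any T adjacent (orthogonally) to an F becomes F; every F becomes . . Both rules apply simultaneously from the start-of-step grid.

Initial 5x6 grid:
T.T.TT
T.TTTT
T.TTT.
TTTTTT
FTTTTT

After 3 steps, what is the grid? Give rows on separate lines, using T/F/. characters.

Step 1: 2 trees catch fire, 1 burn out
  T.T.TT
  T.TTTT
  T.TTT.
  FTTTTT
  .FTTTT
Step 2: 3 trees catch fire, 2 burn out
  T.T.TT
  T.TTTT
  F.TTT.
  .FTTTT
  ..FTTT
Step 3: 3 trees catch fire, 3 burn out
  T.T.TT
  F.TTTT
  ..TTT.
  ..FTTT
  ...FTT

T.T.TT
F.TTTT
..TTT.
..FTTT
...FTT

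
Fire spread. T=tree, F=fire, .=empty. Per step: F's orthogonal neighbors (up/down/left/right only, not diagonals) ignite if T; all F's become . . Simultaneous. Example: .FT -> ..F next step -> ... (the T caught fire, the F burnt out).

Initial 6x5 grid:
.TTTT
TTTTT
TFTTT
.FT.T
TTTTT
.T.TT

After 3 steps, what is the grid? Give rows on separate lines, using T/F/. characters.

Step 1: 5 trees catch fire, 2 burn out
  .TTTT
  TFTTT
  F.FTT
  ..F.T
  TFTTT
  .T.TT
Step 2: 7 trees catch fire, 5 burn out
  .FTTT
  F.FTT
  ...FT
  ....T
  F.FTT
  .F.TT
Step 3: 4 trees catch fire, 7 burn out
  ..FTT
  ...FT
  ....F
  ....T
  ...FT
  ...TT

..FTT
...FT
....F
....T
...FT
...TT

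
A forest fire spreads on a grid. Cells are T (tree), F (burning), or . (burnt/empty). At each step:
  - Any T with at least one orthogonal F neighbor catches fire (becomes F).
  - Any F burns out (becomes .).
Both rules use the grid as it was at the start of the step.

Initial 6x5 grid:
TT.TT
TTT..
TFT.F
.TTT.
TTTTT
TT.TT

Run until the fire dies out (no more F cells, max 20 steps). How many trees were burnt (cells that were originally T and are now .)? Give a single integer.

Step 1: +4 fires, +2 burnt (F count now 4)
Step 2: +5 fires, +4 burnt (F count now 5)
Step 3: +5 fires, +5 burnt (F count now 5)
Step 4: +2 fires, +5 burnt (F count now 2)
Step 5: +2 fires, +2 burnt (F count now 2)
Step 6: +1 fires, +2 burnt (F count now 1)
Step 7: +0 fires, +1 burnt (F count now 0)
Fire out after step 7
Initially T: 21, now '.': 28
Total burnt (originally-T cells now '.'): 19

Answer: 19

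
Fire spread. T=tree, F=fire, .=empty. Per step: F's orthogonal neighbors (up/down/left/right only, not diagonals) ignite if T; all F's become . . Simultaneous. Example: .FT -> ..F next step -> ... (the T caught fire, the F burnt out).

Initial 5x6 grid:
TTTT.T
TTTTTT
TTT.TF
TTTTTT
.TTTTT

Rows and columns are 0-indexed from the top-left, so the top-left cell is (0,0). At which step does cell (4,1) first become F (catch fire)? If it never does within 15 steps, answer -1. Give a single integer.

Step 1: cell (4,1)='T' (+3 fires, +1 burnt)
Step 2: cell (4,1)='T' (+4 fires, +3 burnt)
Step 3: cell (4,1)='T' (+3 fires, +4 burnt)
Step 4: cell (4,1)='T' (+4 fires, +3 burnt)
Step 5: cell (4,1)='T' (+5 fires, +4 burnt)
Step 6: cell (4,1)='F' (+5 fires, +5 burnt)
  -> target ignites at step 6
Step 7: cell (4,1)='.' (+2 fires, +5 burnt)
Step 8: cell (4,1)='.' (+0 fires, +2 burnt)
  fire out at step 8

6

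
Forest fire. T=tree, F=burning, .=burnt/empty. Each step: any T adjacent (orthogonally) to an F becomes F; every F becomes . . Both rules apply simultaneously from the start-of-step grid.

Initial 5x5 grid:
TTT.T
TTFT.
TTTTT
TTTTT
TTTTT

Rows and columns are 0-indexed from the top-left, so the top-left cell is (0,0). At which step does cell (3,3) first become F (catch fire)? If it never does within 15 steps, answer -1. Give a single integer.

Step 1: cell (3,3)='T' (+4 fires, +1 burnt)
Step 2: cell (3,3)='T' (+5 fires, +4 burnt)
Step 3: cell (3,3)='F' (+6 fires, +5 burnt)
  -> target ignites at step 3
Step 4: cell (3,3)='.' (+4 fires, +6 burnt)
Step 5: cell (3,3)='.' (+2 fires, +4 burnt)
Step 6: cell (3,3)='.' (+0 fires, +2 burnt)
  fire out at step 6

3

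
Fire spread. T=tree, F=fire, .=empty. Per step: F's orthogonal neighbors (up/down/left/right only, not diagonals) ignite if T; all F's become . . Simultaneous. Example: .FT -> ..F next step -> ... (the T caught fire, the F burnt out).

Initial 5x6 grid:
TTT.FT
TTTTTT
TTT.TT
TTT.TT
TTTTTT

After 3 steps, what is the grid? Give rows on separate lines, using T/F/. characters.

Step 1: 2 trees catch fire, 1 burn out
  TTT..F
  TTTTFT
  TTT.TT
  TTT.TT
  TTTTTT
Step 2: 3 trees catch fire, 2 burn out
  TTT...
  TTTF.F
  TTT.FT
  TTT.TT
  TTTTTT
Step 3: 3 trees catch fire, 3 burn out
  TTT...
  TTF...
  TTT..F
  TTT.FT
  TTTTTT

TTT...
TTF...
TTT..F
TTT.FT
TTTTTT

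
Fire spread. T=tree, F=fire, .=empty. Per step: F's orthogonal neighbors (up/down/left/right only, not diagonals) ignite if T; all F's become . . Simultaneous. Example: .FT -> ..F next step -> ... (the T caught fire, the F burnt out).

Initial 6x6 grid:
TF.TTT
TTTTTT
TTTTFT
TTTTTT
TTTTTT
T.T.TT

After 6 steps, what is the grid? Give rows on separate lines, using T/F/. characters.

Step 1: 6 trees catch fire, 2 burn out
  F..TTT
  TFTTFT
  TTTF.F
  TTTTFT
  TTTTTT
  T.T.TT
Step 2: 10 trees catch fire, 6 burn out
  ...TFT
  F.FF.F
  TFF...
  TTTF.F
  TTTTFT
  T.T.TT
Step 3: 8 trees catch fire, 10 burn out
  ...F.F
  ......
  F.....
  TFF...
  TTTF.F
  T.T.FT
Step 4: 4 trees catch fire, 8 burn out
  ......
  ......
  ......
  F.....
  TFF...
  T.T..F
Step 5: 2 trees catch fire, 4 burn out
  ......
  ......
  ......
  ......
  F.....
  T.F...
Step 6: 1 trees catch fire, 2 burn out
  ......
  ......
  ......
  ......
  ......
  F.....

......
......
......
......
......
F.....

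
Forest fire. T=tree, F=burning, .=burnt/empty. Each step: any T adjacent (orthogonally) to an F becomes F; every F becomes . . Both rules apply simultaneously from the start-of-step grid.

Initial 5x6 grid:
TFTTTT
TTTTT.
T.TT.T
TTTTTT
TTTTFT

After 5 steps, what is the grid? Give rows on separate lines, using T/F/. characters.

Step 1: 6 trees catch fire, 2 burn out
  F.FTTT
  TFTTT.
  T.TT.T
  TTTTFT
  TTTF.F
Step 2: 6 trees catch fire, 6 burn out
  ...FTT
  F.FTT.
  T.TT.T
  TTTF.F
  TTF...
Step 3: 8 trees catch fire, 6 burn out
  ....FT
  ...FT.
  F.FF.F
  TTF...
  TF....
Step 4: 5 trees catch fire, 8 burn out
  .....F
  ....F.
  ......
  FF....
  F.....
Step 5: 0 trees catch fire, 5 burn out
  ......
  ......
  ......
  ......
  ......

......
......
......
......
......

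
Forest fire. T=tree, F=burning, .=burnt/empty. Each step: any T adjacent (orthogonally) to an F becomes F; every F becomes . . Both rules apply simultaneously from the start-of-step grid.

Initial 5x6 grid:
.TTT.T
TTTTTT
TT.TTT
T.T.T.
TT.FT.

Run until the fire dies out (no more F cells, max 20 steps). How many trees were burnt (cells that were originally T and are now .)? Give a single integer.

Step 1: +1 fires, +1 burnt (F count now 1)
Step 2: +1 fires, +1 burnt (F count now 1)
Step 3: +1 fires, +1 burnt (F count now 1)
Step 4: +3 fires, +1 burnt (F count now 3)
Step 5: +2 fires, +3 burnt (F count now 2)
Step 6: +3 fires, +2 burnt (F count now 3)
Step 7: +2 fires, +3 burnt (F count now 2)
Step 8: +3 fires, +2 burnt (F count now 3)
Step 9: +1 fires, +3 burnt (F count now 1)
Step 10: +1 fires, +1 burnt (F count now 1)
Step 11: +1 fires, +1 burnt (F count now 1)
Step 12: +1 fires, +1 burnt (F count now 1)
Step 13: +0 fires, +1 burnt (F count now 0)
Fire out after step 13
Initially T: 21, now '.': 29
Total burnt (originally-T cells now '.'): 20

Answer: 20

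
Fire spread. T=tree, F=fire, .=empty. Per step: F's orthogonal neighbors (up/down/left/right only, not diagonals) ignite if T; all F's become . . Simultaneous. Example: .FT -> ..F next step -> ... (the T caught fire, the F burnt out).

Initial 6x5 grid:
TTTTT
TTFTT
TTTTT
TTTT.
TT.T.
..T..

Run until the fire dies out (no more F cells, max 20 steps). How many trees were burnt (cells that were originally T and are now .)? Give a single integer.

Answer: 21

Derivation:
Step 1: +4 fires, +1 burnt (F count now 4)
Step 2: +7 fires, +4 burnt (F count now 7)
Step 3: +6 fires, +7 burnt (F count now 6)
Step 4: +3 fires, +6 burnt (F count now 3)
Step 5: +1 fires, +3 burnt (F count now 1)
Step 6: +0 fires, +1 burnt (F count now 0)
Fire out after step 6
Initially T: 22, now '.': 29
Total burnt (originally-T cells now '.'): 21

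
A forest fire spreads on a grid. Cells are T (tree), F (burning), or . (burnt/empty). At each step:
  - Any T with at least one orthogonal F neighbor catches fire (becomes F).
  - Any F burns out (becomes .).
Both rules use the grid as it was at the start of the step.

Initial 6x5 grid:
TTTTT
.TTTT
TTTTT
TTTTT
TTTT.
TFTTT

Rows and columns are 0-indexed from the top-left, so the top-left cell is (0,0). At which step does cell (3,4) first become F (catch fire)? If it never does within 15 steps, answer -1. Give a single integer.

Step 1: cell (3,4)='T' (+3 fires, +1 burnt)
Step 2: cell (3,4)='T' (+4 fires, +3 burnt)
Step 3: cell (3,4)='T' (+5 fires, +4 burnt)
Step 4: cell (3,4)='T' (+4 fires, +5 burnt)
Step 5: cell (3,4)='F' (+4 fires, +4 burnt)
  -> target ignites at step 5
Step 6: cell (3,4)='.' (+4 fires, +4 burnt)
Step 7: cell (3,4)='.' (+2 fires, +4 burnt)
Step 8: cell (3,4)='.' (+1 fires, +2 burnt)
Step 9: cell (3,4)='.' (+0 fires, +1 burnt)
  fire out at step 9

5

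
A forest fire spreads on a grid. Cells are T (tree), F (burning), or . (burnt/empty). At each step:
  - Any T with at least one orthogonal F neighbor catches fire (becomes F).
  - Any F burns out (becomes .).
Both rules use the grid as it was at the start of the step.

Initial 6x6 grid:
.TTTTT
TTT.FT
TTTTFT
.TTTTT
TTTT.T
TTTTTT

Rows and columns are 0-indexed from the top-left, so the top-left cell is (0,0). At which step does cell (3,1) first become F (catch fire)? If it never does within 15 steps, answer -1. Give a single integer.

Step 1: cell (3,1)='T' (+5 fires, +2 burnt)
Step 2: cell (3,1)='T' (+5 fires, +5 burnt)
Step 3: cell (3,1)='T' (+6 fires, +5 burnt)
Step 4: cell (3,1)='F' (+7 fires, +6 burnt)
  -> target ignites at step 4
Step 5: cell (3,1)='.' (+4 fires, +7 burnt)
Step 6: cell (3,1)='.' (+2 fires, +4 burnt)
Step 7: cell (3,1)='.' (+1 fires, +2 burnt)
Step 8: cell (3,1)='.' (+0 fires, +1 burnt)
  fire out at step 8

4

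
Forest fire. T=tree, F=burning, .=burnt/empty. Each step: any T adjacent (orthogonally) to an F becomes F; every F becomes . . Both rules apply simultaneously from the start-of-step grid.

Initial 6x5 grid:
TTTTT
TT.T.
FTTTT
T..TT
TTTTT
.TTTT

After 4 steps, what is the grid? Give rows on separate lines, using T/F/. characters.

Step 1: 3 trees catch fire, 1 burn out
  TTTTT
  FT.T.
  .FTTT
  F..TT
  TTTTT
  .TTTT
Step 2: 4 trees catch fire, 3 burn out
  FTTTT
  .F.T.
  ..FTT
  ...TT
  FTTTT
  .TTTT
Step 3: 3 trees catch fire, 4 burn out
  .FTTT
  ...T.
  ...FT
  ...TT
  .FTTT
  .TTTT
Step 4: 6 trees catch fire, 3 burn out
  ..FTT
  ...F.
  ....F
  ...FT
  ..FTT
  .FTTT

..FTT
...F.
....F
...FT
..FTT
.FTTT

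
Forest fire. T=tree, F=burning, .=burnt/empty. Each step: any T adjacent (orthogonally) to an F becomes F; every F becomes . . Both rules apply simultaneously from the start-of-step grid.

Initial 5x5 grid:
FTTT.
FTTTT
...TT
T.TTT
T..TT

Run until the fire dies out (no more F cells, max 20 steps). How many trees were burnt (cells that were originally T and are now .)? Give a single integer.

Answer: 14

Derivation:
Step 1: +2 fires, +2 burnt (F count now 2)
Step 2: +2 fires, +2 burnt (F count now 2)
Step 3: +2 fires, +2 burnt (F count now 2)
Step 4: +2 fires, +2 burnt (F count now 2)
Step 5: +2 fires, +2 burnt (F count now 2)
Step 6: +3 fires, +2 burnt (F count now 3)
Step 7: +1 fires, +3 burnt (F count now 1)
Step 8: +0 fires, +1 burnt (F count now 0)
Fire out after step 8
Initially T: 16, now '.': 23
Total burnt (originally-T cells now '.'): 14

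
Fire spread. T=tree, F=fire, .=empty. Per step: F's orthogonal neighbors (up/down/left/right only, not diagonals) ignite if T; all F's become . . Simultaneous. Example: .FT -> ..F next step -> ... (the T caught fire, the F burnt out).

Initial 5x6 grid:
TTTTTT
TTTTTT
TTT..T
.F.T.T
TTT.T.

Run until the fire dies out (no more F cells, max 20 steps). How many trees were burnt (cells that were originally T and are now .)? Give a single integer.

Step 1: +2 fires, +1 burnt (F count now 2)
Step 2: +5 fires, +2 burnt (F count now 5)
Step 3: +3 fires, +5 burnt (F count now 3)
Step 4: +3 fires, +3 burnt (F count now 3)
Step 5: +2 fires, +3 burnt (F count now 2)
Step 6: +2 fires, +2 burnt (F count now 2)
Step 7: +2 fires, +2 burnt (F count now 2)
Step 8: +1 fires, +2 burnt (F count now 1)
Step 9: +0 fires, +1 burnt (F count now 0)
Fire out after step 9
Initially T: 22, now '.': 28
Total burnt (originally-T cells now '.'): 20

Answer: 20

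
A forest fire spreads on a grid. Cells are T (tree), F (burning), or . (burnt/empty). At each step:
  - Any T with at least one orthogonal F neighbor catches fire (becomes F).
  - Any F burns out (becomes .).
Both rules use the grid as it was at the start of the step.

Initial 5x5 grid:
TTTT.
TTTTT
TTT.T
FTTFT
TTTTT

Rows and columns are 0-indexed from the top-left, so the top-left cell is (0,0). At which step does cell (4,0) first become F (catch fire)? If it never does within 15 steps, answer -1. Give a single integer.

Step 1: cell (4,0)='F' (+6 fires, +2 burnt)
  -> target ignites at step 1
Step 2: cell (4,0)='.' (+7 fires, +6 burnt)
Step 3: cell (4,0)='.' (+4 fires, +7 burnt)
Step 4: cell (4,0)='.' (+3 fires, +4 burnt)
Step 5: cell (4,0)='.' (+1 fires, +3 burnt)
Step 6: cell (4,0)='.' (+0 fires, +1 burnt)
  fire out at step 6

1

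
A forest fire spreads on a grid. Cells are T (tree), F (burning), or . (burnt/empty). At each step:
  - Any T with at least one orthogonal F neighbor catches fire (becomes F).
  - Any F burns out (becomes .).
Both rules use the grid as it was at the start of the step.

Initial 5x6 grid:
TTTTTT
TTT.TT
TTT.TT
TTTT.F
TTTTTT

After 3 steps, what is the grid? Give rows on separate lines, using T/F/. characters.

Step 1: 2 trees catch fire, 1 burn out
  TTTTTT
  TTT.TT
  TTT.TF
  TTTT..
  TTTTTF
Step 2: 3 trees catch fire, 2 burn out
  TTTTTT
  TTT.TF
  TTT.F.
  TTTT..
  TTTTF.
Step 3: 3 trees catch fire, 3 burn out
  TTTTTF
  TTT.F.
  TTT...
  TTTT..
  TTTF..

TTTTTF
TTT.F.
TTT...
TTTT..
TTTF..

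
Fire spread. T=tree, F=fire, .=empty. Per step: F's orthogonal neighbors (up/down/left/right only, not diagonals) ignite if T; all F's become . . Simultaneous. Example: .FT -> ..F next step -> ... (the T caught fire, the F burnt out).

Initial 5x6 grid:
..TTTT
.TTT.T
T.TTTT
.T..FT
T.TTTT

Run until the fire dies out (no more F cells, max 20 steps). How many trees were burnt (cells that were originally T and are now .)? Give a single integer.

Step 1: +3 fires, +1 burnt (F count now 3)
Step 2: +4 fires, +3 burnt (F count now 4)
Step 3: +4 fires, +4 burnt (F count now 4)
Step 4: +3 fires, +4 burnt (F count now 3)
Step 5: +3 fires, +3 burnt (F count now 3)
Step 6: +0 fires, +3 burnt (F count now 0)
Fire out after step 6
Initially T: 20, now '.': 27
Total burnt (originally-T cells now '.'): 17

Answer: 17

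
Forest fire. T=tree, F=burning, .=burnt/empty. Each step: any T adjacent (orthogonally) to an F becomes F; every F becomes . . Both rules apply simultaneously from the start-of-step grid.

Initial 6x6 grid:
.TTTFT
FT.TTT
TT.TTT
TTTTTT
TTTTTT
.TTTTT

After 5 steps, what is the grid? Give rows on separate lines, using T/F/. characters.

Step 1: 5 trees catch fire, 2 burn out
  .TTF.F
  .F.TFT
  FT.TTT
  TTTTTT
  TTTTTT
  .TTTTT
Step 2: 7 trees catch fire, 5 burn out
  .FF...
  ...F.F
  .F.TFT
  FTTTTT
  TTTTTT
  .TTTTT
Step 3: 5 trees catch fire, 7 burn out
  ......
  ......
  ...F.F
  .FTTFT
  FTTTTT
  .TTTTT
Step 4: 5 trees catch fire, 5 burn out
  ......
  ......
  ......
  ..FF.F
  .FTTFT
  .TTTTT
Step 5: 5 trees catch fire, 5 burn out
  ......
  ......
  ......
  ......
  ..FF.F
  .FTTFT

......
......
......
......
..FF.F
.FTTFT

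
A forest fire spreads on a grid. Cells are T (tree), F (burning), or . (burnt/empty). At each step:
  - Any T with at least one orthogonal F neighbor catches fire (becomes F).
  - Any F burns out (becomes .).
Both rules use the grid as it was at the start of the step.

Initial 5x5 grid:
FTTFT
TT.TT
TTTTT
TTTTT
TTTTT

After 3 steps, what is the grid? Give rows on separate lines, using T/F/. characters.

Step 1: 5 trees catch fire, 2 burn out
  .FF.F
  FT.FT
  TTTTT
  TTTTT
  TTTTT
Step 2: 4 trees catch fire, 5 burn out
  .....
  .F..F
  FTTFT
  TTTTT
  TTTTT
Step 3: 5 trees catch fire, 4 burn out
  .....
  .....
  .FF.F
  FTTFT
  TTTTT

.....
.....
.FF.F
FTTFT
TTTTT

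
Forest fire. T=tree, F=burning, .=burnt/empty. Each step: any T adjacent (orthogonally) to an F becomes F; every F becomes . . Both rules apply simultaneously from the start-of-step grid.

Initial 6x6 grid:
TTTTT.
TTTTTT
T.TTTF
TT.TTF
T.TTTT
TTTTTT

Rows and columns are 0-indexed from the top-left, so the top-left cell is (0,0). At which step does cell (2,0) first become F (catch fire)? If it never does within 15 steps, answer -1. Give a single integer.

Step 1: cell (2,0)='T' (+4 fires, +2 burnt)
Step 2: cell (2,0)='T' (+5 fires, +4 burnt)
Step 3: cell (2,0)='T' (+5 fires, +5 burnt)
Step 4: cell (2,0)='T' (+4 fires, +5 burnt)
Step 5: cell (2,0)='T' (+3 fires, +4 burnt)
Step 6: cell (2,0)='T' (+3 fires, +3 burnt)
Step 7: cell (2,0)='F' (+3 fires, +3 burnt)
  -> target ignites at step 7
Step 8: cell (2,0)='.' (+2 fires, +3 burnt)
Step 9: cell (2,0)='.' (+1 fires, +2 burnt)
Step 10: cell (2,0)='.' (+0 fires, +1 burnt)
  fire out at step 10

7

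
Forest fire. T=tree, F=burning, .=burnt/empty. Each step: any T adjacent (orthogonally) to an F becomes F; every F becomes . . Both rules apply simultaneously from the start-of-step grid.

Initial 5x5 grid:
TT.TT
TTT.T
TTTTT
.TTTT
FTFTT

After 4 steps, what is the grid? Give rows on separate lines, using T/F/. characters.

Step 1: 3 trees catch fire, 2 burn out
  TT.TT
  TTT.T
  TTTTT
  .TFTT
  .F.FT
Step 2: 4 trees catch fire, 3 burn out
  TT.TT
  TTT.T
  TTFTT
  .F.FT
  ....F
Step 3: 4 trees catch fire, 4 burn out
  TT.TT
  TTF.T
  TF.FT
  ....F
  .....
Step 4: 3 trees catch fire, 4 burn out
  TT.TT
  TF..T
  F...F
  .....
  .....

TT.TT
TF..T
F...F
.....
.....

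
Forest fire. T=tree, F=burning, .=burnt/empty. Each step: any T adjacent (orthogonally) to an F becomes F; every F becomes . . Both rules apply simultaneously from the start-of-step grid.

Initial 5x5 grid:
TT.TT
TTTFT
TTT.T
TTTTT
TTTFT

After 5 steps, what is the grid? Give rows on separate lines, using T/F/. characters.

Step 1: 6 trees catch fire, 2 burn out
  TT.FT
  TTF.F
  TTT.T
  TTTFT
  TTF.F
Step 2: 7 trees catch fire, 6 burn out
  TT..F
  TF...
  TTF.F
  TTF.F
  TF...
Step 3: 5 trees catch fire, 7 burn out
  TF...
  F....
  TF...
  TF...
  F....
Step 4: 3 trees catch fire, 5 burn out
  F....
  .....
  F....
  F....
  .....
Step 5: 0 trees catch fire, 3 burn out
  .....
  .....
  .....
  .....
  .....

.....
.....
.....
.....
.....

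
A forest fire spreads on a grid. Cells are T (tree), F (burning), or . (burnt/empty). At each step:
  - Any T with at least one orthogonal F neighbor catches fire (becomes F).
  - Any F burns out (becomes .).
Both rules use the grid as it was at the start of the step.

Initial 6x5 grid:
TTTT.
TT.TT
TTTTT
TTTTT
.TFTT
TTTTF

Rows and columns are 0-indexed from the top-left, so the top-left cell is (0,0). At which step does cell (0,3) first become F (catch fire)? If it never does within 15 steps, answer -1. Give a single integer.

Step 1: cell (0,3)='T' (+6 fires, +2 burnt)
Step 2: cell (0,3)='T' (+5 fires, +6 burnt)
Step 3: cell (0,3)='T' (+5 fires, +5 burnt)
Step 4: cell (0,3)='T' (+4 fires, +5 burnt)
Step 5: cell (0,3)='F' (+3 fires, +4 burnt)
  -> target ignites at step 5
Step 6: cell (0,3)='.' (+2 fires, +3 burnt)
Step 7: cell (0,3)='.' (+0 fires, +2 burnt)
  fire out at step 7

5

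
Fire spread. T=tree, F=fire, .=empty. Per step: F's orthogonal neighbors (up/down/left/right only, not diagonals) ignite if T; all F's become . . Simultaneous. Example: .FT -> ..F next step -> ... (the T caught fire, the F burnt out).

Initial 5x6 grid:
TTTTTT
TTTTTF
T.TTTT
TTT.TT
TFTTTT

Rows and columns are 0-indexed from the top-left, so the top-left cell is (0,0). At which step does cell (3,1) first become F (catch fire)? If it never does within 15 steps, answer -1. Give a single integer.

Step 1: cell (3,1)='F' (+6 fires, +2 burnt)
  -> target ignites at step 1
Step 2: cell (3,1)='.' (+7 fires, +6 burnt)
Step 3: cell (3,1)='.' (+8 fires, +7 burnt)
Step 4: cell (3,1)='.' (+3 fires, +8 burnt)
Step 5: cell (3,1)='.' (+2 fires, +3 burnt)
Step 6: cell (3,1)='.' (+0 fires, +2 burnt)
  fire out at step 6

1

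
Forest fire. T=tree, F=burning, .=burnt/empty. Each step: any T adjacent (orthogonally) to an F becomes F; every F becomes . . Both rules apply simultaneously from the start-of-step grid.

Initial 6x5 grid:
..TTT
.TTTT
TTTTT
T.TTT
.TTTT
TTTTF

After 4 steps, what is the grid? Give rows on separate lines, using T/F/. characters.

Step 1: 2 trees catch fire, 1 burn out
  ..TTT
  .TTTT
  TTTTT
  T.TTT
  .TTTF
  TTTF.
Step 2: 3 trees catch fire, 2 burn out
  ..TTT
  .TTTT
  TTTTT
  T.TTF
  .TTF.
  TTF..
Step 3: 4 trees catch fire, 3 burn out
  ..TTT
  .TTTT
  TTTTF
  T.TF.
  .TF..
  TF...
Step 4: 5 trees catch fire, 4 burn out
  ..TTT
  .TTTF
  TTTF.
  T.F..
  .F...
  F....

..TTT
.TTTF
TTTF.
T.F..
.F...
F....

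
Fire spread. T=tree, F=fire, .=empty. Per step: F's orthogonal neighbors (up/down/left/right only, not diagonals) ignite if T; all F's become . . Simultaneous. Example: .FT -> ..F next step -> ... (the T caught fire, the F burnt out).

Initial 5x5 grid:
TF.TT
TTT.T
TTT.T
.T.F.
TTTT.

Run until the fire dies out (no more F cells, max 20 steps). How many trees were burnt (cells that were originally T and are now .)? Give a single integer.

Step 1: +3 fires, +2 burnt (F count now 3)
Step 2: +4 fires, +3 burnt (F count now 4)
Step 3: +4 fires, +4 burnt (F count now 4)
Step 4: +1 fires, +4 burnt (F count now 1)
Step 5: +0 fires, +1 burnt (F count now 0)
Fire out after step 5
Initially T: 16, now '.': 21
Total burnt (originally-T cells now '.'): 12

Answer: 12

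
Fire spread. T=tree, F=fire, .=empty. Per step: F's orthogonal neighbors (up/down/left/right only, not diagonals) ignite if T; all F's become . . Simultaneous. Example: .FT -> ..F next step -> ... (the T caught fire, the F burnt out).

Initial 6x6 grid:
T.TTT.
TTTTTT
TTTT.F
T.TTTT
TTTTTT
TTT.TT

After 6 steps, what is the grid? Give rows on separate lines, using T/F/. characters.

Step 1: 2 trees catch fire, 1 burn out
  T.TTT.
  TTTTTF
  TTTT..
  T.TTTF
  TTTTTT
  TTT.TT
Step 2: 3 trees catch fire, 2 burn out
  T.TTT.
  TTTTF.
  TTTT..
  T.TTF.
  TTTTTF
  TTT.TT
Step 3: 5 trees catch fire, 3 burn out
  T.TTF.
  TTTF..
  TTTT..
  T.TF..
  TTTTF.
  TTT.TF
Step 4: 6 trees catch fire, 5 burn out
  T.TF..
  TTF...
  TTTF..
  T.F...
  TTTF..
  TTT.F.
Step 5: 4 trees catch fire, 6 burn out
  T.F...
  TF....
  TTF...
  T.....
  TTF...
  TTT...
Step 6: 4 trees catch fire, 4 burn out
  T.....
  F.....
  TF....
  T.....
  TF....
  TTF...

T.....
F.....
TF....
T.....
TF....
TTF...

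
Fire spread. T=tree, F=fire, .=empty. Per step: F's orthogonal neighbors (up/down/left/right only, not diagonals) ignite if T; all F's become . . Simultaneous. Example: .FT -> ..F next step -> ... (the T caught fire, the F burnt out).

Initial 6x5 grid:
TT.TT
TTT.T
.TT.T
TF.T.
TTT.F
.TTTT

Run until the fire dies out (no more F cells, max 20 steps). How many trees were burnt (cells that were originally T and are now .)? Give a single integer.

Step 1: +4 fires, +2 burnt (F count now 4)
Step 2: +6 fires, +4 burnt (F count now 6)
Step 3: +4 fires, +6 burnt (F count now 4)
Step 4: +1 fires, +4 burnt (F count now 1)
Step 5: +0 fires, +1 burnt (F count now 0)
Fire out after step 5
Initially T: 20, now '.': 25
Total burnt (originally-T cells now '.'): 15

Answer: 15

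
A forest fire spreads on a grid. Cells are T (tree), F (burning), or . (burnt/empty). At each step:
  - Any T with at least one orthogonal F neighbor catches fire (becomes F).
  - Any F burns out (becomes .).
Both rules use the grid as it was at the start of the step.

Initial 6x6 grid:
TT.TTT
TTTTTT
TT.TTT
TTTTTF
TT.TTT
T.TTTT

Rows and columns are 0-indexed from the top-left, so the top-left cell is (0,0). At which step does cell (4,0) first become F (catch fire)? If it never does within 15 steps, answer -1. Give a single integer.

Step 1: cell (4,0)='T' (+3 fires, +1 burnt)
Step 2: cell (4,0)='T' (+5 fires, +3 burnt)
Step 3: cell (4,0)='T' (+6 fires, +5 burnt)
Step 4: cell (4,0)='T' (+4 fires, +6 burnt)
Step 5: cell (4,0)='T' (+6 fires, +4 burnt)
Step 6: cell (4,0)='F' (+3 fires, +6 burnt)
  -> target ignites at step 6
Step 7: cell (4,0)='.' (+3 fires, +3 burnt)
Step 8: cell (4,0)='.' (+1 fires, +3 burnt)
Step 9: cell (4,0)='.' (+0 fires, +1 burnt)
  fire out at step 9

6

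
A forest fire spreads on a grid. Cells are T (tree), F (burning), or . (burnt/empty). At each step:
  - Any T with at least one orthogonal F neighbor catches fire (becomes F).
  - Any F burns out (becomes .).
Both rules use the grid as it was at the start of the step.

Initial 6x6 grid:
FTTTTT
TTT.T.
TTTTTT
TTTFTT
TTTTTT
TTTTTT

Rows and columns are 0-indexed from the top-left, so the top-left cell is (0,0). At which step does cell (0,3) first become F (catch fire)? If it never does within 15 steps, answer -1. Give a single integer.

Step 1: cell (0,3)='T' (+6 fires, +2 burnt)
Step 2: cell (0,3)='T' (+10 fires, +6 burnt)
Step 3: cell (0,3)='F' (+10 fires, +10 burnt)
  -> target ignites at step 3
Step 4: cell (0,3)='.' (+4 fires, +10 burnt)
Step 5: cell (0,3)='.' (+2 fires, +4 burnt)
Step 6: cell (0,3)='.' (+0 fires, +2 burnt)
  fire out at step 6

3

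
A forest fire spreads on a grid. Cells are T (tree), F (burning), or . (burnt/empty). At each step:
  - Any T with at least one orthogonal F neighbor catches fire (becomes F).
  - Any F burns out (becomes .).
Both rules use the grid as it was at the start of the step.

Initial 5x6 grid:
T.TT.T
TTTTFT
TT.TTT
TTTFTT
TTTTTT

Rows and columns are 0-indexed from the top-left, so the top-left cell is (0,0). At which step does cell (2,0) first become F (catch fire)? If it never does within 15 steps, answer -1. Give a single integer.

Step 1: cell (2,0)='T' (+7 fires, +2 burnt)
Step 2: cell (2,0)='T' (+8 fires, +7 burnt)
Step 3: cell (2,0)='T' (+6 fires, +8 burnt)
Step 4: cell (2,0)='F' (+3 fires, +6 burnt)
  -> target ignites at step 4
Step 5: cell (2,0)='.' (+1 fires, +3 burnt)
Step 6: cell (2,0)='.' (+0 fires, +1 burnt)
  fire out at step 6

4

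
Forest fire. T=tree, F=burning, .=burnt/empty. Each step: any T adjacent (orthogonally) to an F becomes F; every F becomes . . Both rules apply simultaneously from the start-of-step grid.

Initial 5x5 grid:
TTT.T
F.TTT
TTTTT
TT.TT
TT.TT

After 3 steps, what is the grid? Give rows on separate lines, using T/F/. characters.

Step 1: 2 trees catch fire, 1 burn out
  FTT.T
  ..TTT
  FTTTT
  TT.TT
  TT.TT
Step 2: 3 trees catch fire, 2 burn out
  .FT.T
  ..TTT
  .FTTT
  FT.TT
  TT.TT
Step 3: 4 trees catch fire, 3 burn out
  ..F.T
  ..TTT
  ..FTT
  .F.TT
  FT.TT

..F.T
..TTT
..FTT
.F.TT
FT.TT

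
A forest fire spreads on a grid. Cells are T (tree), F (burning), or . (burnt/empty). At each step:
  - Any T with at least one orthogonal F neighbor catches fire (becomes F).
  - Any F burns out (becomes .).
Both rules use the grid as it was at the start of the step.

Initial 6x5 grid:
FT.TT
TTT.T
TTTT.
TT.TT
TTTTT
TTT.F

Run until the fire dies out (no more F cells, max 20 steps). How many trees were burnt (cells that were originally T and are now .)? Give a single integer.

Answer: 20

Derivation:
Step 1: +3 fires, +2 burnt (F count now 3)
Step 2: +4 fires, +3 burnt (F count now 4)
Step 3: +5 fires, +4 burnt (F count now 5)
Step 4: +6 fires, +5 burnt (F count now 6)
Step 5: +2 fires, +6 burnt (F count now 2)
Step 6: +0 fires, +2 burnt (F count now 0)
Fire out after step 6
Initially T: 23, now '.': 27
Total burnt (originally-T cells now '.'): 20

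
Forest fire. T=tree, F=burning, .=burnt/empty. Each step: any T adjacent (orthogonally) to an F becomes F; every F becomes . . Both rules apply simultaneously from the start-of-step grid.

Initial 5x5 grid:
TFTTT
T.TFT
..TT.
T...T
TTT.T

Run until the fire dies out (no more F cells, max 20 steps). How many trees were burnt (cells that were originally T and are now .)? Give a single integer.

Answer: 9

Derivation:
Step 1: +6 fires, +2 burnt (F count now 6)
Step 2: +3 fires, +6 burnt (F count now 3)
Step 3: +0 fires, +3 burnt (F count now 0)
Fire out after step 3
Initially T: 15, now '.': 19
Total burnt (originally-T cells now '.'): 9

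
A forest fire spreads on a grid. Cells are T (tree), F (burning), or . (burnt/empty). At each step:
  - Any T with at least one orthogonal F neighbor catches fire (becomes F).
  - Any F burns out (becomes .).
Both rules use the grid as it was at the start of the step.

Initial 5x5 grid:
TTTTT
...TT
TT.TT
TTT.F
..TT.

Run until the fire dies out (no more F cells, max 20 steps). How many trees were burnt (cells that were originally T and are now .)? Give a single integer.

Answer: 9

Derivation:
Step 1: +1 fires, +1 burnt (F count now 1)
Step 2: +2 fires, +1 burnt (F count now 2)
Step 3: +2 fires, +2 burnt (F count now 2)
Step 4: +1 fires, +2 burnt (F count now 1)
Step 5: +1 fires, +1 burnt (F count now 1)
Step 6: +1 fires, +1 burnt (F count now 1)
Step 7: +1 fires, +1 burnt (F count now 1)
Step 8: +0 fires, +1 burnt (F count now 0)
Fire out after step 8
Initially T: 16, now '.': 18
Total burnt (originally-T cells now '.'): 9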